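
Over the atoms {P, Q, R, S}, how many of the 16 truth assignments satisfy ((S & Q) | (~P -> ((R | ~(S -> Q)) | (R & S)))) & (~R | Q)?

Initial set: {(((S & Q) | (~P -> ((R | ~(S -> Q)) | (R & S)))) & (~R | Q))}.
(((S & Q) | (~P -> ((R | ~(S -> Q)) | (R & S)))) & (~R | Q)): α-rule — add ((S & Q) | (~P -> ((R | ~(S -> Q)) | (R & S)))), (~R | Q).
((S & Q) | (~P -> ((R | ~(S -> Q)) | (R & S)))): β-rule — branch into (S & Q)  //  (~P -> ((R | ~(S -> Q)) | (R & S))).
  branch 1 (add (S & Q)):
    (S & Q): α-rule — add S, Q.
    (~R | Q): β-rule — branch into ~R  //  Q.
      branch 1.1 (add ~R):
        ○ open, literals {Q=T, R=F, S=T}.
      branch 1.2 (add Q):
        ○ open, literals {Q=T, S=T}.
  branch 2 (add (~P -> ((R | ~(S -> Q)) | (R & S)))):
    (~R | Q): β-rule — branch into ~R  //  Q.
      branch 2.1 (add ~R):
        (~P -> ((R | ~(S -> Q)) | (R & S))): β-rule — branch into ~~P  //  ((R | ~(S -> Q)) | (R & S)).
          branch 2.1.1 (add ~~P):
            ○ open, literals {P=T, R=F}.
          branch 2.1.2 (add ((R | ~(S -> Q)) | (R & S))):
            ((R | ~(S -> Q)) | (R & S)): β-rule — branch into (R | ~(S -> Q))  //  (R & S).
              branch 2.1.2.1 (add (R | ~(S -> Q))):
                (R | ~(S -> Q)): β-rule — branch into R  //  ~(S -> Q).
                  branch 2.1.2.1.1 (add R):
                    × closes — contains both R and ~R.
                  branch 2.1.2.1.2 (add ~(S -> Q)):
                    ~(S -> Q): α-rule — add S, ~Q.
                    ○ open, literals {Q=F, R=F, S=T}.
              branch 2.1.2.2 (add (R & S)):
                (R & S): α-rule — add R, S.
                × closes — contains both R and ~R.
      branch 2.2 (add Q):
        (~P -> ((R | ~(S -> Q)) | (R & S))): β-rule — branch into ~~P  //  ((R | ~(S -> Q)) | (R & S)).
          branch 2.2.1 (add ~~P):
            ○ open, literals {P=T, Q=T}.
          branch 2.2.2 (add ((R | ~(S -> Q)) | (R & S))):
            ((R | ~(S -> Q)) | (R & S)): β-rule — branch into (R | ~(S -> Q))  //  (R & S).
              branch 2.2.2.1 (add (R | ~(S -> Q))):
                (R | ~(S -> Q)): β-rule — branch into R  //  ~(S -> Q).
                  branch 2.2.2.1.1 (add R):
                    ○ open, literals {Q=T, R=T}.
                  branch 2.2.2.1.2 (add ~(S -> Q)):
                    ~(S -> Q): α-rule — add S, ~Q.
                    × closes — contains both Q and ~Q.
              branch 2.2.2.2 (add (R & S)):
                (R & S): α-rule — add R, S.
                ○ open, literals {Q=T, R=T, S=T}.
3 branches closed, 7 open.
Each open branch fixes some atoms; the unmentioned ones are free. Counting distinct full assignments: branch {Q=T, R=F, S=T} (P) contributes 2 new; branch {Q=T, S=T} (P, R) contributes 2 new; branch {P=T, R=F} (Q, S) contributes 3 new; branch {Q=F, R=F, S=T} (P) contributes 1 new; branch {P=T, Q=T} (R, S) contributes 1 new; branch {Q=T, R=T} (P, S) contributes 1 new; branch {Q=T, R=T, S=T} (P) contributes 0 new. Total: 10.

10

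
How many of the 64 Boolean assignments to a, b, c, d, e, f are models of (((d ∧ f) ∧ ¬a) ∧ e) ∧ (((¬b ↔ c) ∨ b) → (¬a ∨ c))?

4

Initial set: {T ((((d ∧ f) ∧ ¬a) ∧ e) ∧ (((¬b ↔ c) ∨ b) → (¬a ∨ c)))}.
T ((((d ∧ f) ∧ ¬a) ∧ e) ∧ (((¬b ↔ c) ∨ b) → (¬a ∨ c))): α-rule — add T (((d ∧ f) ∧ ¬a) ∧ e), T (((¬b ↔ c) ∨ b) → (¬a ∨ c)).
T (((d ∧ f) ∧ ¬a) ∧ e): α-rule — add T ((d ∧ f) ∧ ¬a), T e.
T ((d ∧ f) ∧ ¬a): α-rule — add T (d ∧ f), T ¬a.
T (d ∧ f): α-rule — add T d, T f.
T (((¬b ↔ c) ∨ b) → (¬a ∨ c)): β-rule — branch into F ((¬b ↔ c) ∨ b)  //  T (¬a ∨ c).
  branch 1 (add F ((¬b ↔ c) ∨ b)):
    F ((¬b ↔ c) ∨ b): α-rule — add F (¬b ↔ c), F b.
    F (¬b ↔ c): β-rule — branch into T ¬b, F c  //  F ¬b, T c.
      branch 1.1 (add T ¬b, F c):
        ○ open, literals {a=0, b=0, c=0, d=1, e=1, f=1}.
      branch 1.2 (add F ¬b, T c):
        × closes — contains both b and ¬b.
  branch 2 (add T (¬a ∨ c)):
    T (¬a ∨ c): β-rule — branch into T ¬a  //  T c.
      branch 2.1 (add T ¬a):
        ○ open, literals {a=0, d=1, e=1, f=1}.
      branch 2.2 (add T c):
        ○ open, literals {a=0, c=1, d=1, e=1, f=1}.
1 branch closed, 3 open.
Each open branch fixes some atoms; the unmentioned ones are free. Counting distinct full assignments: branch {a=0, b=0, c=0, d=1, e=1, f=1} (none free) contributes 1 new; branch {a=0, d=1, e=1, f=1} (b, c) contributes 3 new; branch {a=0, c=1, d=1, e=1, f=1} (b) contributes 0 new. Total: 4.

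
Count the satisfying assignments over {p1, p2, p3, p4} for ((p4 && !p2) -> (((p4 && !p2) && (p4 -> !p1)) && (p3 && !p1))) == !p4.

11

Initial set: {(((p4 && !p2) -> (((p4 && !p2) && (p4 -> !p1)) && (p3 && !p1))) == !p4)}.
(((p4 && !p2) -> (((p4 && !p2) && (p4 -> !p1)) && (p3 && !p1))) == !p4): β-rule — branch into ((p4 && !p2) -> (((p4 && !p2) && (p4 -> !p1)) && (p3 && !p1))), !p4  //  !((p4 && !p2) -> (((p4 && !p2) && (p4 -> !p1)) && (p3 && !p1))), !!p4.
  branch 1 (add ((p4 && !p2) -> (((p4 && !p2) && (p4 -> !p1)) && (p3 && !p1))), !p4):
    ((p4 && !p2) -> (((p4 && !p2) && (p4 -> !p1)) && (p3 && !p1))): β-rule — branch into !(p4 && !p2)  //  (((p4 && !p2) && (p4 -> !p1)) && (p3 && !p1)).
      branch 1.1 (add !(p4 && !p2)):
        !(p4 && !p2): β-rule — branch into !p4  //  !!p2.
          branch 1.1.1 (add !p4):
            ○ open, literals {p4=0}.
          branch 1.1.2 (add !!p2):
            ○ open, literals {p2=1, p4=0}.
      branch 1.2 (add (((p4 && !p2) && (p4 -> !p1)) && (p3 && !p1))):
        (((p4 && !p2) && (p4 -> !p1)) && (p3 && !p1)): α-rule — add ((p4 && !p2) && (p4 -> !p1)), (p3 && !p1).
        ((p4 && !p2) && (p4 -> !p1)): α-rule — add (p4 && !p2), (p4 -> !p1).
        (p3 && !p1): α-rule — add p3, !p1.
        (p4 && !p2): α-rule — add p4, !p2.
        × closes — contains both p4 and !p4.
  branch 2 (add !((p4 && !p2) -> (((p4 && !p2) && (p4 -> !p1)) && (p3 && !p1))), !!p4):
    !((p4 && !p2) -> (((p4 && !p2) && (p4 -> !p1)) && (p3 && !p1))): α-rule — add (p4 && !p2), !(((p4 && !p2) && (p4 -> !p1)) && (p3 && !p1)).
    (p4 && !p2): α-rule — add p4, !p2.
    !(((p4 && !p2) && (p4 -> !p1)) && (p3 && !p1)): β-rule — branch into !((p4 && !p2) && (p4 -> !p1))  //  !(p3 && !p1).
      branch 2.1 (add !((p4 && !p2) && (p4 -> !p1))):
        !((p4 && !p2) && (p4 -> !p1)): β-rule — branch into !(p4 && !p2)  //  !(p4 -> !p1).
          branch 2.1.1 (add !(p4 && !p2)):
            !(p4 && !p2): β-rule — branch into !p4  //  !!p2.
              branch 2.1.1.1 (add !p4):
                × closes — contains both p4 and !p4.
              branch 2.1.1.2 (add !!p2):
                × closes — contains both p2 and !p2.
          branch 2.1.2 (add !(p4 -> !p1)):
            !(p4 -> !p1): α-rule — add p4, !!p1.
            ○ open, literals {p1=1, p2=0, p4=1}.
      branch 2.2 (add !(p3 && !p1)):
        !(p3 && !p1): β-rule — branch into !p3  //  !!p1.
          branch 2.2.1 (add !p3):
            ○ open, literals {p2=0, p3=0, p4=1}.
          branch 2.2.2 (add !!p1):
            ○ open, literals {p1=1, p2=0, p4=1}.
3 branches closed, 5 open.
Each open branch fixes some atoms; the unmentioned ones are free. Counting distinct full assignments: branch {p4=0} (p1, p2, p3) contributes 8 new; branch {p2=1, p4=0} (p1, p3) contributes 0 new; branch {p1=1, p2=0, p4=1} (p3) contributes 2 new; branch {p2=0, p3=0, p4=1} (p1) contributes 1 new; branch {p1=1, p2=0, p4=1} (p3) contributes 0 new. Total: 11.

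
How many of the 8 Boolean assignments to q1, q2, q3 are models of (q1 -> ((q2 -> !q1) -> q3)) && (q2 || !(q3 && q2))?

Initial set: {((q1 -> ((q2 -> !q1) -> q3)) && (q2 || !(q3 && q2)))}.
((q1 -> ((q2 -> !q1) -> q3)) && (q2 || !(q3 && q2))): α-rule — add (q1 -> ((q2 -> !q1) -> q3)), (q2 || !(q3 && q2)).
(q1 -> ((q2 -> !q1) -> q3)): β-rule — branch into !q1  //  ((q2 -> !q1) -> q3).
  branch 1 (add !q1):
    (q2 || !(q3 && q2)): β-rule — branch into q2  //  !(q3 && q2).
      branch 1.1 (add q2):
        ○ open, literals {q1=F, q2=T}.
      branch 1.2 (add !(q3 && q2)):
        !(q3 && q2): β-rule — branch into !q3  //  !q2.
          branch 1.2.1 (add !q3):
            ○ open, literals {q1=F, q3=F}.
          branch 1.2.2 (add !q2):
            ○ open, literals {q1=F, q2=F}.
  branch 2 (add ((q2 -> !q1) -> q3)):
    (q2 || !(q3 && q2)): β-rule — branch into q2  //  !(q3 && q2).
      branch 2.1 (add q2):
        ((q2 -> !q1) -> q3): β-rule — branch into !(q2 -> !q1)  //  q3.
          branch 2.1.1 (add !(q2 -> !q1)):
            !(q2 -> !q1): α-rule — add q2, !!q1.
            ○ open, literals {q1=T, q2=T}.
          branch 2.1.2 (add q3):
            ○ open, literals {q2=T, q3=T}.
      branch 2.2 (add !(q3 && q2)):
        ((q2 -> !q1) -> q3): β-rule — branch into !(q2 -> !q1)  //  q3.
          branch 2.2.1 (add !(q2 -> !q1)):
            !(q2 -> !q1): α-rule — add q2, !!q1.
            !(q3 && q2): β-rule — branch into !q3  //  !q2.
              branch 2.2.1.1 (add !q3):
                ○ open, literals {q1=T, q2=T, q3=F}.
              branch 2.2.1.2 (add !q2):
                × closes — contains both q2 and !q2.
          branch 2.2.2 (add q3):
            !(q3 && q2): β-rule — branch into !q3  //  !q2.
              branch 2.2.2.1 (add !q3):
                × closes — contains both q3 and !q3.
              branch 2.2.2.2 (add !q2):
                ○ open, literals {q2=F, q3=T}.
2 branches closed, 7 open.
Each open branch fixes some atoms; the unmentioned ones are free. Counting distinct full assignments: branch {q1=F, q2=T} (q3) contributes 2 new; branch {q1=F, q3=F} (q2) contributes 1 new; branch {q1=F, q2=F} (q3) contributes 1 new; branch {q1=T, q2=T} (q3) contributes 2 new; branch {q2=T, q3=T} (q1) contributes 0 new; branch {q1=T, q2=T, q3=F} (none free) contributes 0 new; branch {q2=F, q3=T} (q1) contributes 1 new. Total: 7.

7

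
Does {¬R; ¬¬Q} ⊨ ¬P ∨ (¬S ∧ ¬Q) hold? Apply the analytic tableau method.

No

Initial set: {¬R; ¬¬Q; ¬(¬P ∨ (¬S ∧ ¬Q))}.
¬¬Q: drop double negation, giving Q.
¬(¬P ∨ (¬S ∧ ¬Q)): α-rule — add ¬¬P, ¬(¬S ∧ ¬Q).
¬(¬S ∧ ¬Q): β-rule — branch into ¬¬S  //  ¬¬Q.
  branch 1 (add ¬¬S):
    ○ open, literals {P=true, Q=true, R=false, S=true}.
  branch 2 (add ¬¬Q):
    ○ open, literals {P=true, Q=true, R=false}.
0 branches closed, 2 open.
An open branch gives a countermodel: P=true, Q=true, R=false, S=true (unmentioned atoms arbitrary); the premises hold there but the conclusion fails.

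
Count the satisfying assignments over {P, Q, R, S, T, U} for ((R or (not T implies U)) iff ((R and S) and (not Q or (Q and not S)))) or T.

44

Initial set: {(((R or (not T implies U)) iff ((R and S) and (not Q or (Q and not S)))) or T)}.
(((R or (not T implies U)) iff ((R and S) and (not Q or (Q and not S)))) or T): β-rule — branch into ((R or (not T implies U)) iff ((R and S) and (not Q or (Q and not S))))  //  T.
  branch 1 (add ((R or (not T implies U)) iff ((R and S) and (not Q or (Q and not S))))):
    ((R or (not T implies U)) iff ((R and S) and (not Q or (Q and not S)))): β-rule — branch into (R or (not T implies U)), ((R and S) and (not Q or (Q and not S)))  //  not (R or (not T implies U)), not ((R and S) and (not Q or (Q and not S))).
      branch 1.1 (add (R or (not T implies U)), ((R and S) and (not Q or (Q and not S)))):
        ((R and S) and (not Q or (Q and not S))): α-rule — add (R and S), (not Q or (Q and not S)).
        (R and S): α-rule — add R, S.
        (R or (not T implies U)): β-rule — branch into R  //  (not T implies U).
          branch 1.1.1 (add R):
            (not Q or (Q and not S)): β-rule — branch into not Q  //  (Q and not S).
              branch 1.1.1.1 (add not Q):
                ○ open, literals {Q=F, R=T, S=T}.
              branch 1.1.1.2 (add (Q and not S)):
                (Q and not S): α-rule — add Q, not S.
                × closes — contains both S and not S.
          branch 1.1.2 (add (not T implies U)):
            (not Q or (Q and not S)): β-rule — branch into not Q  //  (Q and not S).
              branch 1.1.2.1 (add not Q):
                (not T implies U): β-rule — branch into not not T  //  U.
                  branch 1.1.2.1.1 (add not not T):
                    ○ open, literals {Q=F, R=T, S=T, T=T}.
                  branch 1.1.2.1.2 (add U):
                    ○ open, literals {Q=F, R=T, S=T, U=T}.
              branch 1.1.2.2 (add (Q and not S)):
                (Q and not S): α-rule — add Q, not S.
                × closes — contains both S and not S.
      branch 1.2 (add not (R or (not T implies U)), not ((R and S) and (not Q or (Q and not S)))):
        not (R or (not T implies U)): α-rule — add not R, not (not T implies U).
        not (not T implies U): α-rule — add not T, not U.
        not ((R and S) and (not Q or (Q and not S))): β-rule — branch into not (R and S)  //  not (not Q or (Q and not S)).
          branch 1.2.1 (add not (R and S)):
            not (R and S): β-rule — branch into not R  //  not S.
              branch 1.2.1.1 (add not R):
                ○ open, literals {R=F, T=F, U=F}.
              branch 1.2.1.2 (add not S):
                ○ open, literals {R=F, S=F, T=F, U=F}.
          branch 1.2.2 (add not (not Q or (Q and not S))):
            not (not Q or (Q and not S)): α-rule — add not not Q, not (Q and not S).
            not (Q and not S): β-rule — branch into not Q  //  not not S.
              branch 1.2.2.1 (add not Q):
                × closes — contains both Q and not Q.
              branch 1.2.2.2 (add not not S):
                ○ open, literals {Q=T, R=F, S=T, T=F, U=F}.
  branch 2 (add T):
    ○ open, literals {T=T}.
3 branches closed, 7 open.
Each open branch fixes some atoms; the unmentioned ones are free. Counting distinct full assignments: branch {Q=F, R=T, S=T} (P, T, U) contributes 8 new; branch {Q=F, R=T, S=T, T=T} (P, U) contributes 0 new; branch {Q=F, R=T, S=T, U=T} (P, T) contributes 0 new; branch {R=F, T=F, U=F} (P, Q, S) contributes 8 new; branch {R=F, S=F, T=F, U=F} (P, Q) contributes 0 new; branch {Q=T, R=F, S=T, T=F, U=F} (P) contributes 0 new; branch {T=T} (P, Q, R, S, U) contributes 28 new. Total: 44.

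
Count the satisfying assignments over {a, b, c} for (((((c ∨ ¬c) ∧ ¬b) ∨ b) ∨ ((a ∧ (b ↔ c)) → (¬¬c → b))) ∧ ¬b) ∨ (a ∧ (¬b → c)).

Initial set: {T ((((((c ∨ ¬c) ∧ ¬b) ∨ b) ∨ ((a ∧ (b ↔ c)) → (¬¬c → b))) ∧ ¬b) ∨ (a ∧ (¬b → c)))}.
T ((((((c ∨ ¬c) ∧ ¬b) ∨ b) ∨ ((a ∧ (b ↔ c)) → (¬¬c → b))) ∧ ¬b) ∨ (a ∧ (¬b → c))): β-rule — branch into T (((((c ∨ ¬c) ∧ ¬b) ∨ b) ∨ ((a ∧ (b ↔ c)) → (¬¬c → b))) ∧ ¬b)  //  T (a ∧ (¬b → c)).
  branch 1 (add T (((((c ∨ ¬c) ∧ ¬b) ∨ b) ∨ ((a ∧ (b ↔ c)) → (¬¬c → b))) ∧ ¬b)):
    T (((((c ∨ ¬c) ∧ ¬b) ∨ b) ∨ ((a ∧ (b ↔ c)) → (¬¬c → b))) ∧ ¬b): α-rule — add T ((((c ∨ ¬c) ∧ ¬b) ∨ b) ∨ ((a ∧ (b ↔ c)) → (¬¬c → b))), T ¬b.
    T ((((c ∨ ¬c) ∧ ¬b) ∨ b) ∨ ((a ∧ (b ↔ c)) → (¬¬c → b))): β-rule — branch into T (((c ∨ ¬c) ∧ ¬b) ∨ b)  //  T ((a ∧ (b ↔ c)) → (¬¬c → b)).
      branch 1.1 (add T (((c ∨ ¬c) ∧ ¬b) ∨ b)):
        T (((c ∨ ¬c) ∧ ¬b) ∨ b): β-rule — branch into T ((c ∨ ¬c) ∧ ¬b)  //  T b.
          branch 1.1.1 (add T ((c ∨ ¬c) ∧ ¬b)):
            T ((c ∨ ¬c) ∧ ¬b): α-rule — add T (c ∨ ¬c), T ¬b.
            T (c ∨ ¬c): β-rule — branch into T c  //  T ¬c.
              branch 1.1.1.1 (add T c):
                ○ open, literals {b=0, c=1}.
              branch 1.1.1.2 (add T ¬c):
                ○ open, literals {b=0, c=0}.
          branch 1.1.2 (add T b):
            × closes — contains both b and ¬b.
      branch 1.2 (add T ((a ∧ (b ↔ c)) → (¬¬c → b))):
        T ((a ∧ (b ↔ c)) → (¬¬c → b)): β-rule — branch into F (a ∧ (b ↔ c))  //  T (¬¬c → b).
          branch 1.2.1 (add F (a ∧ (b ↔ c))):
            F (a ∧ (b ↔ c)): β-rule — branch into F a  //  F (b ↔ c).
              branch 1.2.1.1 (add F a):
                ○ open, literals {a=0, b=0}.
              branch 1.2.1.2 (add F (b ↔ c)):
                F (b ↔ c): β-rule — branch into T b, F c  //  F b, T c.
                  branch 1.2.1.2.1 (add T b, F c):
                    × closes — contains both b and ¬b.
                  branch 1.2.1.2.2 (add F b, T c):
                    ○ open, literals {b=0, c=1}.
          branch 1.2.2 (add T (¬¬c → b)):
            T (¬¬c → b): β-rule — branch into F ¬¬c  //  T b.
              branch 1.2.2.1 (add F ¬¬c):
                F ¬¬c: drop double negation, giving F c.
                ○ open, literals {b=0, c=0}.
              branch 1.2.2.2 (add T b):
                × closes — contains both b and ¬b.
  branch 2 (add T (a ∧ (¬b → c))):
    T (a ∧ (¬b → c)): α-rule — add T a, T (¬b → c).
    T (¬b → c): β-rule — branch into F ¬b  //  T c.
      branch 2.1 (add F ¬b):
        ○ open, literals {a=1, b=1}.
      branch 2.2 (add T c):
        ○ open, literals {a=1, c=1}.
3 branches closed, 7 open.
Each open branch fixes some atoms; the unmentioned ones are free. Counting distinct full assignments: branch {b=0, c=1} (a) contributes 2 new; branch {b=0, c=0} (a) contributes 2 new; branch {a=0, b=0} (c) contributes 0 new; branch {b=0, c=1} (a) contributes 0 new; branch {b=0, c=0} (a) contributes 0 new; branch {a=1, b=1} (c) contributes 2 new; branch {a=1, c=1} (b) contributes 0 new. Total: 6.

6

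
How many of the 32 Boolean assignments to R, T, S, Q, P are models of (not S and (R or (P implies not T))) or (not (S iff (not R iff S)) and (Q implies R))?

Initial set: {((not S and (R or (P implies not T))) or (not (S iff (not R iff S)) and (Q implies R)))}.
((not S and (R or (P implies not T))) or (not (S iff (not R iff S)) and (Q implies R))): β-rule — branch into (not S and (R or (P implies not T)))  //  (not (S iff (not R iff S)) and (Q implies R)).
  branch 1 (add (not S and (R or (P implies not T)))):
    (not S and (R or (P implies not T))): α-rule — add not S, (R or (P implies not T)).
    (R or (P implies not T)): β-rule — branch into R  //  (P implies not T).
      branch 1.1 (add R):
        ○ open, literals {R=true, S=false}.
      branch 1.2 (add (P implies not T)):
        (P implies not T): β-rule — branch into not P  //  not T.
          branch 1.2.1 (add not P):
            ○ open, literals {P=false, S=false}.
          branch 1.2.2 (add not T):
            ○ open, literals {S=false, T=false}.
  branch 2 (add (not (S iff (not R iff S)) and (Q implies R))):
    (not (S iff (not R iff S)) and (Q implies R)): α-rule — add not (S iff (not R iff S)), (Q implies R).
    not (S iff (not R iff S)): β-rule — branch into S, not (not R iff S)  //  not S, (not R iff S).
      branch 2.1 (add S, not (not R iff S)):
        (Q implies R): β-rule — branch into not Q  //  R.
          branch 2.1.1 (add not Q):
            not (not R iff S): β-rule — branch into not R, not S  //  not not R, S.
              branch 2.1.1.1 (add not R, not S):
                × closes — contains both S and not S.
              branch 2.1.1.2 (add not not R, S):
                ○ open, literals {Q=false, R=true, S=true}.
          branch 2.1.2 (add R):
            not (not R iff S): β-rule — branch into not R, not S  //  not not R, S.
              branch 2.1.2.1 (add not R, not S):
                × closes — contains both R and not R.
              branch 2.1.2.2 (add not not R, S):
                ○ open, literals {R=true, S=true}.
      branch 2.2 (add not S, (not R iff S)):
        (Q implies R): β-rule — branch into not Q  //  R.
          branch 2.2.1 (add not Q):
            (not R iff S): β-rule — branch into not R, S  //  not not R, not S.
              branch 2.2.1.1 (add not R, S):
                × closes — contains both S and not S.
              branch 2.2.1.2 (add not not R, not S):
                ○ open, literals {Q=false, R=true, S=false}.
          branch 2.2.2 (add R):
            (not R iff S): β-rule — branch into not R, S  //  not not R, not S.
              branch 2.2.2.1 (add not R, S):
                × closes — contains both R and not R.
              branch 2.2.2.2 (add not not R, not S):
                ○ open, literals {R=true, S=false}.
4 branches closed, 7 open.
Each open branch fixes some atoms; the unmentioned ones are free. Counting distinct full assignments: branch {R=true, S=false} (T, Q, P) contributes 8 new; branch {P=false, S=false} (R, T, Q) contributes 4 new; branch {S=false, T=false} (R, Q, P) contributes 2 new; branch {Q=false, R=true, S=true} (T, P) contributes 4 new; branch {R=true, S=true} (T, Q, P) contributes 4 new; branch {Q=false, R=true, S=false} (T, P) contributes 0 new; branch {R=true, S=false} (T, Q, P) contributes 0 new. Total: 22.

22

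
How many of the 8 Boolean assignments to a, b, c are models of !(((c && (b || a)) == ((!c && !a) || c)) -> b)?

Initial set: {!(((c && (b || a)) == ((!c && !a) || c)) -> b)}.
!(((c && (b || a)) == ((!c && !a) || c)) -> b): α-rule — add ((c && (b || a)) == ((!c && !a) || c)), !b.
((c && (b || a)) == ((!c && !a) || c)): β-rule — branch into (c && (b || a)), ((!c && !a) || c)  //  !(c && (b || a)), !((!c && !a) || c).
  branch 1 (add (c && (b || a)), ((!c && !a) || c)):
    (c && (b || a)): α-rule — add c, (b || a).
    ((!c && !a) || c): β-rule — branch into (!c && !a)  //  c.
      branch 1.1 (add (!c && !a)):
        (!c && !a): α-rule — add !c, !a.
        × closes — contains both c and !c.
      branch 1.2 (add c):
        (b || a): β-rule — branch into b  //  a.
          branch 1.2.1 (add b):
            × closes — contains both b and !b.
          branch 1.2.2 (add a):
            ○ open, literals {a=1, b=0, c=1}.
  branch 2 (add !(c && (b || a)), !((!c && !a) || c)):
    !((!c && !a) || c): α-rule — add !(!c && !a), !c.
    !(c && (b || a)): β-rule — branch into !c  //  !(b || a).
      branch 2.1 (add !c):
        !(!c && !a): β-rule — branch into !!c  //  !!a.
          branch 2.1.1 (add !!c):
            × closes — contains both c and !c.
          branch 2.1.2 (add !!a):
            ○ open, literals {a=1, b=0, c=0}.
      branch 2.2 (add !(b || a)):
        !(b || a): α-rule — add !b, !a.
        !(!c && !a): β-rule — branch into !!c  //  !!a.
          branch 2.2.1 (add !!c):
            × closes — contains both c and !c.
          branch 2.2.2 (add !!a):
            × closes — contains both a and !a.
5 branches closed, 2 open.
Each open branch fixes some atoms; the unmentioned ones are free. Counting distinct full assignments: branch {a=1, b=0, c=1} (none free) contributes 1 new; branch {a=1, b=0, c=0} (none free) contributes 1 new. Total: 2.

2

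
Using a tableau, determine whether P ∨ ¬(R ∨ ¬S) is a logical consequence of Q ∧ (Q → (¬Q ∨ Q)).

Initial set: {(Q ∧ (Q → (¬Q ∨ Q))); ¬(P ∨ ¬(R ∨ ¬S))}.
(Q ∧ (Q → (¬Q ∨ Q))): α-rule — add Q, (Q → (¬Q ∨ Q)).
¬(P ∨ ¬(R ∨ ¬S)): α-rule — add ¬P, ¬¬(R ∨ ¬S).
(Q → (¬Q ∨ Q)): β-rule — branch into ¬Q  //  (¬Q ∨ Q).
  branch 1 (add ¬Q):
    × closes — contains both Q and ¬Q.
  branch 2 (add (¬Q ∨ Q)):
    ¬¬(R ∨ ¬S): β-rule — branch into R  //  ¬S.
      branch 2.1 (add R):
        (¬Q ∨ Q): β-rule — branch into ¬Q  //  Q.
          branch 2.1.1 (add ¬Q):
            × closes — contains both Q and ¬Q.
          branch 2.1.2 (add Q):
            ○ open, literals {P=F, Q=T, R=T}.
      branch 2.2 (add ¬S):
        (¬Q ∨ Q): β-rule — branch into ¬Q  //  Q.
          branch 2.2.1 (add ¬Q):
            × closes — contains both Q and ¬Q.
          branch 2.2.2 (add Q):
            ○ open, literals {P=F, Q=T, S=F}.
3 branches closed, 2 open.
An open branch gives a countermodel: P=F, Q=T, R=T (unmentioned atoms arbitrary); the premises hold there but the conclusion fails.

No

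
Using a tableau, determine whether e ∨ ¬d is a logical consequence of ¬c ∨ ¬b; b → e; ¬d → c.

No

Initial set: {(¬c ∨ ¬b); (b → e); (¬d → c); ¬(e ∨ ¬d)}.
¬(e ∨ ¬d): α-rule — add ¬e, ¬¬d.
(¬c ∨ ¬b): β-rule — branch into ¬c  //  ¬b.
  branch 1 (add ¬c):
    (b → e): β-rule — branch into ¬b  //  e.
      branch 1.1 (add ¬b):
        (¬d → c): β-rule — branch into ¬¬d  //  c.
          branch 1.1.1 (add ¬¬d):
            ○ open, literals {b=false, c=false, d=true, e=false}.
          branch 1.1.2 (add c):
            × closes — contains both c and ¬c.
      branch 1.2 (add e):
        × closes — contains both e and ¬e.
  branch 2 (add ¬b):
    (b → e): β-rule — branch into ¬b  //  e.
      branch 2.1 (add ¬b):
        (¬d → c): β-rule — branch into ¬¬d  //  c.
          branch 2.1.1 (add ¬¬d):
            ○ open, literals {b=false, d=true, e=false}.
          branch 2.1.2 (add c):
            ○ open, literals {b=false, c=true, d=true, e=false}.
      branch 2.2 (add e):
        × closes — contains both e and ¬e.
3 branches closed, 3 open.
An open branch gives a countermodel: b=false, c=false, d=true, e=false (unmentioned atoms arbitrary); the premises hold there but the conclusion fails.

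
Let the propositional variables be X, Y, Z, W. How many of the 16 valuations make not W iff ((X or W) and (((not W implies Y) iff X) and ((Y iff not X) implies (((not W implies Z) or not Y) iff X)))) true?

Initial set: {(not W iff ((X or W) and (((not W implies Y) iff X) and ((Y iff not X) implies (((not W implies Z) or not Y) iff X)))))}.
(not W iff ((X or W) and (((not W implies Y) iff X) and ((Y iff not X) implies (((not W implies Z) or not Y) iff X))))): β-rule — branch into not W, ((X or W) and (((not W implies Y) iff X) and ((Y iff not X) implies (((not W implies Z) or not Y) iff X))))  //  not not W, not ((X or W) and (((not W implies Y) iff X) and ((Y iff not X) implies (((not W implies Z) or not Y) iff X)))).
  branch 1 (add not W, ((X or W) and (((not W implies Y) iff X) and ((Y iff not X) implies (((not W implies Z) or not Y) iff X))))):
    ((X or W) and (((not W implies Y) iff X) and ((Y iff not X) implies (((not W implies Z) or not Y) iff X)))): α-rule — add (X or W), (((not W implies Y) iff X) and ((Y iff not X) implies (((not W implies Z) or not Y) iff X))).
    (((not W implies Y) iff X) and ((Y iff not X) implies (((not W implies Z) or not Y) iff X))): α-rule — add ((not W implies Y) iff X), ((Y iff not X) implies (((not W implies Z) or not Y) iff X)).
    (X or W): β-rule — branch into X  //  W.
      branch 1.1 (add X):
        ((not W implies Y) iff X): β-rule — branch into (not W implies Y), X  //  not (not W implies Y), not X.
          branch 1.1.1 (add (not W implies Y), X):
            ((Y iff not X) implies (((not W implies Z) or not Y) iff X)): β-rule — branch into not (Y iff not X)  //  (((not W implies Z) or not Y) iff X).
              branch 1.1.1.1 (add not (Y iff not X)):
                (not W implies Y): β-rule — branch into not not W  //  Y.
                  branch 1.1.1.1.1 (add not not W):
                    × closes — contains both W and not W.
                  branch 1.1.1.1.2 (add Y):
                    not (Y iff not X): β-rule — branch into Y, not not X  //  not Y, not X.
                      branch 1.1.1.1.2.1 (add Y, not not X):
                        ○ open, literals {W=0, X=1, Y=1}.
                      branch 1.1.1.1.2.2 (add not Y, not X):
                        × closes — contains both Y and not Y.
              branch 1.1.1.2 (add (((not W implies Z) or not Y) iff X)):
                (not W implies Y): β-rule — branch into not not W  //  Y.
                  branch 1.1.1.2.1 (add not not W):
                    × closes — contains both W and not W.
                  branch 1.1.1.2.2 (add Y):
                    (((not W implies Z) or not Y) iff X): β-rule — branch into ((not W implies Z) or not Y), X  //  not ((not W implies Z) or not Y), not X.
                      branch 1.1.1.2.2.1 (add ((not W implies Z) or not Y), X):
                        ((not W implies Z) or not Y): β-rule — branch into (not W implies Z)  //  not Y.
                          branch 1.1.1.2.2.1.1 (add (not W implies Z)):
                            (not W implies Z): β-rule — branch into not not W  //  Z.
                              branch 1.1.1.2.2.1.1.1 (add not not W):
                                × closes — contains both W and not W.
                              branch 1.1.1.2.2.1.1.2 (add Z):
                                ○ open, literals {W=0, X=1, Y=1, Z=1}.
                          branch 1.1.1.2.2.1.2 (add not Y):
                            × closes — contains both Y and not Y.
                      branch 1.1.1.2.2.2 (add not ((not W implies Z) or not Y), not X):
                        × closes — contains both X and not X.
          branch 1.1.2 (add not (not W implies Y), not X):
            × closes — contains both X and not X.
      branch 1.2 (add W):
        × closes — contains both W and not W.
  branch 2 (add not not W, not ((X or W) and (((not W implies Y) iff X) and ((Y iff not X) implies (((not W implies Z) or not Y) iff X))))):
    not ((X or W) and (((not W implies Y) iff X) and ((Y iff not X) implies (((not W implies Z) or not Y) iff X)))): β-rule — branch into not (X or W)  //  not (((not W implies Y) iff X) and ((Y iff not X) implies (((not W implies Z) or not Y) iff X))).
      branch 2.1 (add not (X or W)):
        not (X or W): α-rule — add not X, not W.
        × closes — contains both W and not W.
      branch 2.2 (add not (((not W implies Y) iff X) and ((Y iff not X) implies (((not W implies Z) or not Y) iff X)))):
        not (((not W implies Y) iff X) and ((Y iff not X) implies (((not W implies Z) or not Y) iff X))): β-rule — branch into not ((not W implies Y) iff X)  //  not ((Y iff not X) implies (((not W implies Z) or not Y) iff X)).
          branch 2.2.1 (add not ((not W implies Y) iff X)):
            not ((not W implies Y) iff X): β-rule — branch into (not W implies Y), not X  //  not (not W implies Y), X.
              branch 2.2.1.1 (add (not W implies Y), not X):
                (not W implies Y): β-rule — branch into not not W  //  Y.
                  branch 2.2.1.1.1 (add not not W):
                    ○ open, literals {W=1, X=0}.
                  branch 2.2.1.1.2 (add Y):
                    ○ open, literals {W=1, X=0, Y=1}.
              branch 2.2.1.2 (add not (not W implies Y), X):
                not (not W implies Y): α-rule — add not W, not Y.
                × closes — contains both W and not W.
          branch 2.2.2 (add not ((Y iff not X) implies (((not W implies Z) or not Y) iff X))):
            not ((Y iff not X) implies (((not W implies Z) or not Y) iff X)): α-rule — add (Y iff not X), not (((not W implies Z) or not Y) iff X).
            (Y iff not X): β-rule — branch into Y, not X  //  not Y, not not X.
              branch 2.2.2.1 (add Y, not X):
                not (((not W implies Z) or not Y) iff X): β-rule — branch into ((not W implies Z) or not Y), not X  //  not ((not W implies Z) or not Y), X.
                  branch 2.2.2.1.1 (add ((not W implies Z) or not Y), not X):
                    ((not W implies Z) or not Y): β-rule — branch into (not W implies Z)  //  not Y.
                      branch 2.2.2.1.1.1 (add (not W implies Z)):
                        (not W implies Z): β-rule — branch into not not W  //  Z.
                          branch 2.2.2.1.1.1.1 (add not not W):
                            ○ open, literals {W=1, X=0, Y=1}.
                          branch 2.2.2.1.1.1.2 (add Z):
                            ○ open, literals {W=1, X=0, Y=1, Z=1}.
                      branch 2.2.2.1.1.2 (add not Y):
                        × closes — contains both Y and not Y.
                  branch 2.2.2.1.2 (add not ((not W implies Z) or not Y), X):
                    × closes — contains both X and not X.
              branch 2.2.2.2 (add not Y, not not X):
                not (((not W implies Z) or not Y) iff X): β-rule — branch into ((not W implies Z) or not Y), not X  //  not ((not W implies Z) or not Y), X.
                  branch 2.2.2.2.1 (add ((not W implies Z) or not Y), not X):
                    × closes — contains both X and not X.
                  branch 2.2.2.2.2 (add not ((not W implies Z) or not Y), X):
                    not ((not W implies Z) or not Y): α-rule — add not (not W implies Z), not not Y.
                    × closes — contains both Y and not Y.
14 branches closed, 6 open.
Each open branch fixes some atoms; the unmentioned ones are free. Counting distinct full assignments: branch {W=0, X=1, Y=1} (Z) contributes 2 new; branch {W=0, X=1, Y=1, Z=1} (none free) contributes 0 new; branch {W=1, X=0} (Y, Z) contributes 4 new; branch {W=1, X=0, Y=1} (Z) contributes 0 new; branch {W=1, X=0, Y=1} (Z) contributes 0 new; branch {W=1, X=0, Y=1, Z=1} (none free) contributes 0 new. Total: 6.

6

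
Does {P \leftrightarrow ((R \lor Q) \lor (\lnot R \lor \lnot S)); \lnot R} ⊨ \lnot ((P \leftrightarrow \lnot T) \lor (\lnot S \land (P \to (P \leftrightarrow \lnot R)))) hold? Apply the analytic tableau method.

Initial set: {(P \leftrightarrow ((R \lor Q) \lor (\lnot R \lor \lnot S))); \lnot R; \lnot \lnot ((P \leftrightarrow \lnot T) \lor (\lnot S \land (P \to (P \leftrightarrow \lnot R))))}.
(P \leftrightarrow ((R \lor Q) \lor (\lnot R \lor \lnot S))): β-rule — branch into P, ((R \lor Q) \lor (\lnot R \lor \lnot S))  //  \lnot P, \lnot ((R \lor Q) \lor (\lnot R \lor \lnot S)).
  branch 1 (add P, ((R \lor Q) \lor (\lnot R \lor \lnot S))):
    \lnot \lnot ((P \leftrightarrow \lnot T) \lor (\lnot S \land (P \to (P \leftrightarrow \lnot R)))): β-rule — branch into (P \leftrightarrow \lnot T)  //  (\lnot S \land (P \to (P \leftrightarrow \lnot R))).
      branch 1.1 (add (P \leftrightarrow \lnot T)):
        ((R \lor Q) \lor (\lnot R \lor \lnot S)): β-rule — branch into (R \lor Q)  //  (\lnot R \lor \lnot S).
          branch 1.1.1 (add (R \lor Q)):
            (P \leftrightarrow \lnot T): β-rule — branch into P, \lnot T  //  \lnot P, \lnot \lnot T.
              branch 1.1.1.1 (add P, \lnot T):
                (R \lor Q): β-rule — branch into R  //  Q.
                  branch 1.1.1.1.1 (add R):
                    × closes — contains both R and \lnot R.
                  branch 1.1.1.1.2 (add Q):
                    ○ open, literals {P=T, Q=T, R=F, T=F}.
              branch 1.1.1.2 (add \lnot P, \lnot \lnot T):
                × closes — contains both P and \lnot P.
          branch 1.1.2 (add (\lnot R \lor \lnot S)):
            (P \leftrightarrow \lnot T): β-rule — branch into P, \lnot T  //  \lnot P, \lnot \lnot T.
              branch 1.1.2.1 (add P, \lnot T):
                (\lnot R \lor \lnot S): β-rule — branch into \lnot R  //  \lnot S.
                  branch 1.1.2.1.1 (add \lnot R):
                    ○ open, literals {P=T, R=F, T=F}.
                  branch 1.1.2.1.2 (add \lnot S):
                    ○ open, literals {P=T, R=F, S=F, T=F}.
              branch 1.1.2.2 (add \lnot P, \lnot \lnot T):
                × closes — contains both P and \lnot P.
      branch 1.2 (add (\lnot S \land (P \to (P \leftrightarrow \lnot R)))):
        (\lnot S \land (P \to (P \leftrightarrow \lnot R))): α-rule — add \lnot S, (P \to (P \leftrightarrow \lnot R)).
        ((R \lor Q) \lor (\lnot R \lor \lnot S)): β-rule — branch into (R \lor Q)  //  (\lnot R \lor \lnot S).
          branch 1.2.1 (add (R \lor Q)):
            (P \to (P \leftrightarrow \lnot R)): β-rule — branch into \lnot P  //  (P \leftrightarrow \lnot R).
              branch 1.2.1.1 (add \lnot P):
                × closes — contains both P and \lnot P.
              branch 1.2.1.2 (add (P \leftrightarrow \lnot R)):
                (R \lor Q): β-rule — branch into R  //  Q.
                  branch 1.2.1.2.1 (add R):
                    × closes — contains both R and \lnot R.
                  branch 1.2.1.2.2 (add Q):
                    (P \leftrightarrow \lnot R): β-rule — branch into P, \lnot R  //  \lnot P, \lnot \lnot R.
                      branch 1.2.1.2.2.1 (add P, \lnot R):
                        ○ open, literals {P=T, Q=T, R=F, S=F}.
                      branch 1.2.1.2.2.2 (add \lnot P, \lnot \lnot R):
                        × closes — contains both P and \lnot P.
          branch 1.2.2 (add (\lnot R \lor \lnot S)):
            (P \to (P \leftrightarrow \lnot R)): β-rule — branch into \lnot P  //  (P \leftrightarrow \lnot R).
              branch 1.2.2.1 (add \lnot P):
                × closes — contains both P and \lnot P.
              branch 1.2.2.2 (add (P \leftrightarrow \lnot R)):
                (\lnot R \lor \lnot S): β-rule — branch into \lnot R  //  \lnot S.
                  branch 1.2.2.2.1 (add \lnot R):
                    (P \leftrightarrow \lnot R): β-rule — branch into P, \lnot R  //  \lnot P, \lnot \lnot R.
                      branch 1.2.2.2.1.1 (add P, \lnot R):
                        ○ open, literals {P=T, R=F, S=F}.
                      branch 1.2.2.2.1.2 (add \lnot P, \lnot \lnot R):
                        × closes — contains both P and \lnot P.
                  branch 1.2.2.2.2 (add \lnot S):
                    (P \leftrightarrow \lnot R): β-rule — branch into P, \lnot R  //  \lnot P, \lnot \lnot R.
                      branch 1.2.2.2.2.1 (add P, \lnot R):
                        ○ open, literals {P=T, R=F, S=F}.
                      branch 1.2.2.2.2.2 (add \lnot P, \lnot \lnot R):
                        × closes — contains both P and \lnot P.
  branch 2 (add \lnot P, \lnot ((R \lor Q) \lor (\lnot R \lor \lnot S))):
    \lnot ((R \lor Q) \lor (\lnot R \lor \lnot S)): α-rule — add \lnot (R \lor Q), \lnot (\lnot R \lor \lnot S).
    \lnot (R \lor Q): α-rule — add \lnot R, \lnot Q.
    \lnot (\lnot R \lor \lnot S): α-rule — add \lnot \lnot R, \lnot \lnot S.
    × closes — contains both R and \lnot R.
10 branches closed, 6 open.
An open branch gives a countermodel: P=T, Q=T, R=F, T=F (unmentioned atoms arbitrary); the premises hold there but the conclusion fails.

No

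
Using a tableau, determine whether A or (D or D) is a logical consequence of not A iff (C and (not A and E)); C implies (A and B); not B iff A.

Yes

Initial set: {(not A iff (C and (not A and E))); (C implies (A and B)); (not B iff A); not (A or (D or D))}.
not (A or (D or D)): α-rule — add not A, not (D or D).
not (D or D): α-rule — add not D, not D.
(not A iff (C and (not A and E))): β-rule — branch into not A, (C and (not A and E))  //  not not A, not (C and (not A and E)).
  branch 1 (add not A, (C and (not A and E))):
    (C and (not A and E)): α-rule — add C, (not A and E).
    (not A and E): α-rule — add not A, E.
    (C implies (A and B)): β-rule — branch into not C  //  (A and B).
      branch 1.1 (add not C):
        × closes — contains both C and not C.
      branch 1.2 (add (A and B)):
        (A and B): α-rule — add A, B.
        × closes — contains both A and not A.
  branch 2 (add not not A, not (C and (not A and E))):
    × closes — contains both A and not A.
All 3 branches close.
Every branch closed, so the premises entail the conclusion.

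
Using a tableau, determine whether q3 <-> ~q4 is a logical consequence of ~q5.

No

Initial set: {T ~q5; F (q3 <-> ~q4)}.
F (q3 <-> ~q4): β-rule — branch into T q3, F ~q4  //  F q3, T ~q4.
  branch 1 (add T q3, F ~q4):
    ○ open, literals {q3=true, q4=true, q5=false}.
  branch 2 (add F q3, T ~q4):
    ○ open, literals {q3=false, q4=false, q5=false}.
0 branches closed, 2 open.
An open branch gives a countermodel: q3=true, q4=true, q5=false (unmentioned atoms arbitrary); the premises hold there but the conclusion fails.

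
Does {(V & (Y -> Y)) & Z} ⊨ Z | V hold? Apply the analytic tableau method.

Initial set: {T ((V & (Y -> Y)) & Z); F (Z | V)}.
T ((V & (Y -> Y)) & Z): α-rule — add T (V & (Y -> Y)), T Z.
F (Z | V): α-rule — add F Z, F V.
× closes — contains both Z and ~Z.
All 1 branch closes.
Every branch closed, so the premises entail the conclusion.

Yes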